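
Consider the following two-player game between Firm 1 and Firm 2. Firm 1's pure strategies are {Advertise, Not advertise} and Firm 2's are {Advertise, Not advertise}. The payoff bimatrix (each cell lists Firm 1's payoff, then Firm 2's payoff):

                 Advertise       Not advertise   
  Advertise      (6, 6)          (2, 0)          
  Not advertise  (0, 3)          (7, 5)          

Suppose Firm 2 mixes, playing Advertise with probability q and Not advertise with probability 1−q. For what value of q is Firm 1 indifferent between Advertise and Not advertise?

In a mixed equilibrium Firm 1 is indifferent between Advertise and Not advertise; this condition fixes q.
  Firm 1's expected payoff from Advertise: q·6 + (1−q)·2 = 4q + 2
  Firm 1's expected payoff from Not advertise: q·0 + (1−q)·7 = -7q + 7
  4q + 2 = -7q + 7  ⇒  11q = 5  ⇒  q = 5/11.

q = 5/11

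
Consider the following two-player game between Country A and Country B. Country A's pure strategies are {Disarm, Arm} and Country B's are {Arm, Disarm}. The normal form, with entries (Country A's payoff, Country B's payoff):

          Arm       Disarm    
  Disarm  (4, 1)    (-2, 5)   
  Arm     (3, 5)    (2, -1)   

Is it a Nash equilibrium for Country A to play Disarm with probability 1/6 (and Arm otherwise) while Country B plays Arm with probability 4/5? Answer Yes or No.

No

Given Country A's mix p = 1/6, Country B's payoff from Arm is 13/3 but from Disarm is 0. Country B strictly prefers Arm, so Country B would not mix.
So the proposed profile is not a Nash equilibrium.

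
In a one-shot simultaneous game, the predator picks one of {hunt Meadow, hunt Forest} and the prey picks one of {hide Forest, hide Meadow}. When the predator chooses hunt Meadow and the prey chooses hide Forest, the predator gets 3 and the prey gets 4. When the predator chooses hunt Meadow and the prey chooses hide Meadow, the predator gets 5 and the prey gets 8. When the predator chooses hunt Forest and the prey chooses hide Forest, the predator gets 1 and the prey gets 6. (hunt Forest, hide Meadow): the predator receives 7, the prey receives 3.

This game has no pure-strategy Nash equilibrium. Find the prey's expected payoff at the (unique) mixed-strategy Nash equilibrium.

The prey's indifference between hide Forest and hide Meadow determines the predator's mixing probability p:
  the prey's payoff from hide Forest: p·4 + (1−p)·6 = -2p + 6
  the prey's payoff from hide Meadow: p·8 + (1−p)·3 = 5p + 3
  -2p + 6 = 5p + 3  ⇒  -7p = -3  ⇒  p = 3/7.
At equilibrium the prey is indifferent across columns, so the prey's payoff equals the payoff from hide Forest: (3/7)·4 + (4/7)·6 = 36/7.

36/7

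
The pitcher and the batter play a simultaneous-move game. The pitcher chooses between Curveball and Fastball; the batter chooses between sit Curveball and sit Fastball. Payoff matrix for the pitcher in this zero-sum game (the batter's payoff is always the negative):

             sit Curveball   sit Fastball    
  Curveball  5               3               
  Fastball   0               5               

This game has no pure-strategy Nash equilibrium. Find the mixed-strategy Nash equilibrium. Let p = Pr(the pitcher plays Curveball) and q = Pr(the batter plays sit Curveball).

The batter's indifference between sit Curveball and sit Fastball determines the pitcher's mixing probability p:
  the batter's payoff from sit Curveball: p·(-5) + (1−p)·0 = -5p
  the batter's payoff from sit Fastball: p·(-3) + (1−p)·(-5) = 2p - 5
  -5p = 2p - 5  ⇒  -7p = -5  ⇒  p = 5/7.
The batter's mix must leave the pitcher indifferent between Curveball and Fastball.
  the pitcher's expected payoff from Curveball: q·5 + (1−q)·3 = 2q + 3
  the pitcher's expected payoff from Fastball: q·0 + (1−q)·5 = -5q + 5
  2q + 3 = -5q + 5  ⇒  7q = 2  ⇒  q = 2/7.

p = 5/7, q = 2/7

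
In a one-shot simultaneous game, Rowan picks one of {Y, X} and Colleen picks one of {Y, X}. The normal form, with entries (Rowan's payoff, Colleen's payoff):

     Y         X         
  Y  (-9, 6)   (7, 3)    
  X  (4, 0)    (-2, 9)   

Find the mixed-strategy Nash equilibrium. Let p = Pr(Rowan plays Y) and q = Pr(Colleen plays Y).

p = 3/4, q = 9/22

Colleen's indifference between Y and X determines Rowan's mixing probability p:
  Colleen's payoff to Y: p·6 + (1−p)·0 = 6p
  Colleen's payoff to X: p·3 + (1−p)·9 = -6p + 9
  6p = -6p + 9  ⇒  12p = 9  ⇒  p = 3/4.
Set Rowan's expected payoff from Y equal to that from X:
  Rowan's payoff from Y: q·(-9) + (1−q)·7 = -16q + 7
  Rowan's payoff from X: q·4 + (1−q)·(-2) = 6q - 2
  -16q + 7 = 6q - 2  ⇒  -22q = -9  ⇒  q = 9/22.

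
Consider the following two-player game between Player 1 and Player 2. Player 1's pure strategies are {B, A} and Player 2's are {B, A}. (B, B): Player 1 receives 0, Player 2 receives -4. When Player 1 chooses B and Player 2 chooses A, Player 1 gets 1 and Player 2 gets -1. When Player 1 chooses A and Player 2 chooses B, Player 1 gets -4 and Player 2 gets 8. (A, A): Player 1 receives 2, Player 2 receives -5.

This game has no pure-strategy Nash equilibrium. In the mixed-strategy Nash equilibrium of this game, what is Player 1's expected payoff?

Player 1's indifference between B and A determines Player 2's mixing probability q:
  Player 1's payoff to B: q·0 + (1−q)·1 = -q + 1
  Player 1's payoff to A: q·(-4) + (1−q)·2 = -6q + 2
  -q + 1 = -6q + 2  ⇒  5q = 1  ⇒  q = 1/5.
At equilibrium Player 1 is indifferent across rows, so Player 1's payoff equals the payoff from B: (1/5)·0 + (4/5)·1 = 4/5.

4/5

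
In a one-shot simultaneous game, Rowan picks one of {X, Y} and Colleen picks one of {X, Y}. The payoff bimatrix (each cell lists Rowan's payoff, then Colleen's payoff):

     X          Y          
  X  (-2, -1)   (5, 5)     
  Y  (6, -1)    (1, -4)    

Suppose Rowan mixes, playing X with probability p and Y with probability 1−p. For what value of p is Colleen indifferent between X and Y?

p = 1/3

Set Colleen's expected payoff from X equal to that from Y:
  Colleen's payoff from X: p·(-1) + (1−p)·(-1) = -1
  Colleen's payoff from Y: p·5 + (1−p)·(-4) = 9p - 4
  -1 = 9p - 4  ⇒  -9p = -3  ⇒  p = 1/3.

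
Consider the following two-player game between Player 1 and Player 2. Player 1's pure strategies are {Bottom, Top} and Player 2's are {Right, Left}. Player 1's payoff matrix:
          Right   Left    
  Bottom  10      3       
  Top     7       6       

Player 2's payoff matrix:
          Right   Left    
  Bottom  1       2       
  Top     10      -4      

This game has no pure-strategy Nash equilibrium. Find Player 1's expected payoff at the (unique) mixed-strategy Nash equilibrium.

For Player 1 to be willing to mix, Player 1 must be indifferent between Bottom and Top, which pins down Player 2's mix.
  Player 1's expected payoff from Bottom: q·10 + (1−q)·3 = 7q + 3
  Player 1's expected payoff from Top: q·7 + (1−q)·6 = q + 6
  7q + 3 = q + 6  ⇒  6q = 3  ⇒  q = 1/2.
At equilibrium Player 1 is indifferent across rows, so Player 1's payoff equals the payoff from Bottom: (1/2)·10 + (1/2)·3 = 13/2.

13/2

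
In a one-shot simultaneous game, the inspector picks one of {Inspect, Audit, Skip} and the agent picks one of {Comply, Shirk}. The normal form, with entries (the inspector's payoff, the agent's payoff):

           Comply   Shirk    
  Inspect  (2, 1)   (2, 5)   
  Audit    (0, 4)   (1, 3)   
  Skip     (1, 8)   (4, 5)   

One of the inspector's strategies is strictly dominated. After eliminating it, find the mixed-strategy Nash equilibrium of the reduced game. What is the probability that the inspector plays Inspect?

The inspector's strategy Audit is strictly dominated by Skip: 1 > 0 and 4 > 1. Eliminate Audit.
In a mixed equilibrium the agent is indifferent between Comply and Shirk; this condition fixes p.
  the agent's expected payoff from Comply: p·1 + (1−p)·8 = -7p + 8
  the agent's expected payoff from Shirk: p·5 + (1−p)·5 = 5
  -7p + 8 = 5  ⇒  -7p = -3  ⇒  p = 3/7.

p = 3/7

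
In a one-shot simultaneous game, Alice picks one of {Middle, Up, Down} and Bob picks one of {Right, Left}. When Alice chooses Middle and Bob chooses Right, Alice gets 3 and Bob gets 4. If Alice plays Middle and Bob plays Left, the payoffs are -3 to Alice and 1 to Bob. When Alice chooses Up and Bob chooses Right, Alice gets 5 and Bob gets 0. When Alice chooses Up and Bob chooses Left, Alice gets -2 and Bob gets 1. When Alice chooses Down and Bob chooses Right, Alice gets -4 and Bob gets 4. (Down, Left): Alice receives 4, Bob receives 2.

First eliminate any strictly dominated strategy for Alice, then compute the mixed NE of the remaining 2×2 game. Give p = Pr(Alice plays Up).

Alice's strategy Middle is strictly dominated by Up: 5 > 3 and -2 > -3. Eliminate Middle.
In a mixed equilibrium Bob is indifferent between Right and Left; this condition fixes p.
  Bob's payoff from Right: p·0 + (1−p)·4 = -4p + 4
  Bob's payoff from Left: p·1 + (1−p)·2 = -p + 2
  -4p + 4 = -p + 2  ⇒  -3p = -2  ⇒  p = 2/3.

p = 2/3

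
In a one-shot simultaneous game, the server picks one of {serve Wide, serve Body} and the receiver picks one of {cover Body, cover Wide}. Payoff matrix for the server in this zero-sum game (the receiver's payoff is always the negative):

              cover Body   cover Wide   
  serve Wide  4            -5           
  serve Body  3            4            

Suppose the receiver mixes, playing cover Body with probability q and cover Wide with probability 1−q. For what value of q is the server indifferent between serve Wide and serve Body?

For the server to be willing to mix, the server must be indifferent between serve Wide and serve Body, which pins down the receiver's mix.
  the server's expected payoff from serve Wide: q·4 + (1−q)·(-5) = 9q - 5
  the server's expected payoff from serve Body: q·3 + (1−q)·4 = -q + 4
  9q - 5 = -q + 4  ⇒  10q = 9  ⇒  q = 9/10.

q = 9/10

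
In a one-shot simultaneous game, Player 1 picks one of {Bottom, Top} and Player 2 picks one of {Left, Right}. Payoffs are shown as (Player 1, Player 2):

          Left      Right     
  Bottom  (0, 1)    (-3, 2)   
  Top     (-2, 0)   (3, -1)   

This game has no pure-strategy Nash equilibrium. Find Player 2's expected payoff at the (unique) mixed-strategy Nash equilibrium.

1/2

In a mixed equilibrium Player 2 is indifferent between Left and Right; this condition fixes p.
  Player 2's expected payoff from Left: p·1 + (1−p)·0 = p
  Player 2's expected payoff from Right: p·2 + (1−p)·(-1) = 3p - 1
  p = 3p - 1  ⇒  -2p = -1  ⇒  p = 1/2.
At equilibrium Player 2 is indifferent across columns, so Player 2's payoff equals the payoff from Left: (1/2)·1 + (1/2)·0 = 1/2.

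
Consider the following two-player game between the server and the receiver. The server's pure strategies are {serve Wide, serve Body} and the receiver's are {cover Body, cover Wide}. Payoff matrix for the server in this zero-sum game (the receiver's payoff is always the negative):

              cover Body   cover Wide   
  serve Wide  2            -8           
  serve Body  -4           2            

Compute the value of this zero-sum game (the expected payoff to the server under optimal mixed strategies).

v = -7/4

The server's indifference between serve Wide and serve Body determines the receiver's mixing probability q:
  the server's expected payoff from serve Wide: q·2 + (1−q)·(-8) = 10q - 8
  the server's expected payoff from serve Body: q·(-4) + (1−q)·2 = -6q + 2
  10q - 8 = -6q + 2  ⇒  16q = 10  ⇒  q = 5/8.
The value is the server's expected payoff against this mix (using serve Wide): (5/8)·2 + (3/8)·(-8) = -7/4.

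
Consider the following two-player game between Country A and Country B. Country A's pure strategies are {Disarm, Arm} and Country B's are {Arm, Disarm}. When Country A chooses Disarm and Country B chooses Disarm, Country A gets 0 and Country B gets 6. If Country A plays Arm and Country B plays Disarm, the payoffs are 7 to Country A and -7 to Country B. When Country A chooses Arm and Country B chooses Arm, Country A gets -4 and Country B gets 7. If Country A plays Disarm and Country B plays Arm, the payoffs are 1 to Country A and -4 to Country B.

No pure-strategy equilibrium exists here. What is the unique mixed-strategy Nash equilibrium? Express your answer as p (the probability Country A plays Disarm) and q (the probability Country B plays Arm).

p = 7/12, q = 7/12

Set Country B's expected payoff from Arm equal to that from Disarm:
  Country B's expected payoff from Arm: p·(-4) + (1−p)·7 = -11p + 7
  Country B's expected payoff from Disarm: p·6 + (1−p)·(-7) = 13p - 7
  -11p + 7 = 13p - 7  ⇒  -24p = -14  ⇒  p = 7/12.
Set Country A's expected payoff from Disarm equal to that from Arm:
  Country A's expected payoff from Disarm: q·1 + (1−q)·0 = q
  Country A's expected payoff from Arm: q·(-4) + (1−q)·7 = -11q + 7
  q = -11q + 7  ⇒  12q = 7  ⇒  q = 7/12.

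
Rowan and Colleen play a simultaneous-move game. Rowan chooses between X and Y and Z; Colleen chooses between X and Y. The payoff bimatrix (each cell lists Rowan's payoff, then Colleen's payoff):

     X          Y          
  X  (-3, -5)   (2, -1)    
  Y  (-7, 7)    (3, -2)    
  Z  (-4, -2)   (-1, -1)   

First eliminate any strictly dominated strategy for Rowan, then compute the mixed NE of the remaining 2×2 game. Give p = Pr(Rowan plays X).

p = 9/13

Rowan's strategy Z is strictly dominated by X: -3 > -4 and 2 > -1. Eliminate Z.
For Colleen to be willing to mix, Colleen must be indifferent between X and Y, which pins down Rowan's mix.
  Colleen's expected payoff from X: p·(-5) + (1−p)·7 = -12p + 7
  Colleen's expected payoff from Y: p·(-1) + (1−p)·(-2) = p - 2
  -12p + 7 = p - 2  ⇒  -13p = -9  ⇒  p = 9/13.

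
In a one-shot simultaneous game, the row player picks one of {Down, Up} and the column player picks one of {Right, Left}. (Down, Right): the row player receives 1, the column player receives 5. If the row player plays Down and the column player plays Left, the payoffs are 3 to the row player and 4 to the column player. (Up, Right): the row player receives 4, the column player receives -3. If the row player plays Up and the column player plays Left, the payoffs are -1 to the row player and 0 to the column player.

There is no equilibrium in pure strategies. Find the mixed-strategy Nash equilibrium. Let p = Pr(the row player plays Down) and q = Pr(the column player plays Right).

p = 3/4, q = 4/7

For the column player to be willing to mix, the column player must be indifferent between Right and Left, which pins down the row player's mix.
  the column player's payoff to Right: p·5 + (1−p)·(-3) = 8p - 3
  the column player's payoff to Left: p·4 + (1−p)·0 = 4p
  8p - 3 = 4p  ⇒  4p = 3  ⇒  p = 3/4.
Set the row player's expected payoff from Down equal to that from Up:
  the row player's expected payoff from Down: q·1 + (1−q)·3 = -2q + 3
  the row player's expected payoff from Up: q·4 + (1−q)·(-1) = 5q - 1
  -2q + 3 = 5q - 1  ⇒  -7q = -4  ⇒  q = 4/7.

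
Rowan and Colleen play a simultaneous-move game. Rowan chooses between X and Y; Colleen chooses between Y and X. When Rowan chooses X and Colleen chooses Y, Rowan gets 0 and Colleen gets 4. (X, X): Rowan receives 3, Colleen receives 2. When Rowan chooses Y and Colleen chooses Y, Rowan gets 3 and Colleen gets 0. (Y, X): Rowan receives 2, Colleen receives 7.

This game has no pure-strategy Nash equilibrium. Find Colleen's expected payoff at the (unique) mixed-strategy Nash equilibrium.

28/9

Colleen's indifference between Y and X determines Rowan's mixing probability p:
  Colleen's payoff from Y: p·4 + (1−p)·0 = 4p
  Colleen's payoff from X: p·2 + (1−p)·7 = -5p + 7
  4p = -5p + 7  ⇒  9p = 7  ⇒  p = 7/9.
At equilibrium Colleen is indifferent across columns, so Colleen's payoff equals the payoff from Y: (7/9)·4 + (2/9)·0 = 28/9.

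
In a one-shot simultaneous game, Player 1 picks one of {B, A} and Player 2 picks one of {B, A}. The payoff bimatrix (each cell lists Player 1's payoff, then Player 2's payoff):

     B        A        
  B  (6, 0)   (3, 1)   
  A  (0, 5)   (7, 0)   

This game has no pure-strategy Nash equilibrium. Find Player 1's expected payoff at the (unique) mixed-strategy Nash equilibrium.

21/5

Set Player 1's expected payoff from B equal to that from A:
  Player 1's payoff from B: q·6 + (1−q)·3 = 3q + 3
  Player 1's payoff from A: q·0 + (1−q)·7 = -7q + 7
  3q + 3 = -7q + 7  ⇒  10q = 4  ⇒  q = 2/5.
At equilibrium Player 1 is indifferent across rows, so Player 1's payoff equals the payoff from B: (2/5)·6 + (3/5)·3 = 21/5.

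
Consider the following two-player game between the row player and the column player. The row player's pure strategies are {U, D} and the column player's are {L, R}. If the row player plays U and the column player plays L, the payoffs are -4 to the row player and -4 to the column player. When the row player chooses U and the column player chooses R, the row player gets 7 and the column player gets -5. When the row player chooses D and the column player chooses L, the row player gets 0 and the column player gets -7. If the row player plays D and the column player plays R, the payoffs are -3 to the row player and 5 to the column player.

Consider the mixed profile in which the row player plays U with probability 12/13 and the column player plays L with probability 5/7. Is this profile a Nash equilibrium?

Check the column player's indifference given the row player's mix p = 12/13:
  payoff from L = -55/13; payoff from R = -55/13 — equal.
Check the row player's indifference given the column player's mix q = 5/7:
  payoff from U = -6/7; payoff from D = -6/7 — equal.
Both players are indifferent, so neither can profitably deviate.

Yes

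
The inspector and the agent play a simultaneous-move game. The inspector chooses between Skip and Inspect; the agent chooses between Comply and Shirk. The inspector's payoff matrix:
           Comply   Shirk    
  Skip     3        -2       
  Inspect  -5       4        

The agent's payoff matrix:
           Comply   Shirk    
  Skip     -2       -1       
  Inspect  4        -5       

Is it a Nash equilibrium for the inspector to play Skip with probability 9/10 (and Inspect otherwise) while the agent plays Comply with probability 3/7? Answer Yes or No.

Yes

Check the agent's indifference given the inspector's mix p = 9/10:
  payoff from Comply = -7/5; payoff from Shirk = -7/5 — equal.
Check the inspector's indifference given the agent's mix q = 3/7:
  payoff from Skip = 1/7; payoff from Inspect = 1/7 — equal.
Both players are indifferent, so neither can profitably deviate.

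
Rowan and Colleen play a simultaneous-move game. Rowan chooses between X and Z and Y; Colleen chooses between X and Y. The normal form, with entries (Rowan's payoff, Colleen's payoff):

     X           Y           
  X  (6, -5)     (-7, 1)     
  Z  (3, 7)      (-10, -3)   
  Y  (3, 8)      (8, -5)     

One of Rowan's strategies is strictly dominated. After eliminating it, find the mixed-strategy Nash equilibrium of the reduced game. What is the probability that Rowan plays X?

p = 13/19

Rowan's strategy Z is strictly dominated by X: 6 > 3 and -7 > -10. Eliminate Z.
Set Colleen's expected payoff from X equal to that from Y:
  Colleen's payoff to X: p·(-5) + (1−p)·8 = -13p + 8
  Colleen's payoff to Y: p·1 + (1−p)·(-5) = 6p - 5
  -13p + 8 = 6p - 5  ⇒  -19p = -13  ⇒  p = 13/19.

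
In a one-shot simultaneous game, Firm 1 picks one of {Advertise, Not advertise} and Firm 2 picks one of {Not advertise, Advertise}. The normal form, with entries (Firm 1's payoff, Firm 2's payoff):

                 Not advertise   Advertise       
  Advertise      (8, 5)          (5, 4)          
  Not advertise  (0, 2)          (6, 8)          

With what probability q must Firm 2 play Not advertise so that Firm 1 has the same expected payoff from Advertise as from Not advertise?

q = 1/9

In a mixed equilibrium Firm 1 is indifferent between Advertise and Not advertise; this condition fixes q.
  Firm 1's expected payoff from Advertise: q·8 + (1−q)·5 = 3q + 5
  Firm 1's expected payoff from Not advertise: q·0 + (1−q)·6 = -6q + 6
  3q + 5 = -6q + 6  ⇒  9q = 1  ⇒  q = 1/9.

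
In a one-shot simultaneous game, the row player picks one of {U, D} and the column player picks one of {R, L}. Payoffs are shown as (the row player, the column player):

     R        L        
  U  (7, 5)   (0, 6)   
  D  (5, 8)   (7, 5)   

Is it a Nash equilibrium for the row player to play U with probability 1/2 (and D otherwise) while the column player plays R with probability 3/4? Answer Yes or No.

No

Given the row player's mix p = 1/2, the column player's payoff from R is 13/2 but from L is 11/2. The column player strictly prefers R, so the column player would not mix.
So the proposed profile is not a Nash equilibrium.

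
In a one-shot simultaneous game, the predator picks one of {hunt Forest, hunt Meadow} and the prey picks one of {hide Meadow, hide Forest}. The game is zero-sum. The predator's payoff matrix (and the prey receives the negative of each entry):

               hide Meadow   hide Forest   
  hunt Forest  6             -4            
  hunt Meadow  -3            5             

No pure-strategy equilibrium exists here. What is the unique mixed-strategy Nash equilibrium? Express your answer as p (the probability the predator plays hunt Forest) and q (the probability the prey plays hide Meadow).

For the prey to be willing to mix, the prey must be indifferent between hide Meadow and hide Forest, which pins down the predator's mix.
  the prey's payoff to hide Meadow: p·(-6) + (1−p)·3 = -9p + 3
  the prey's payoff to hide Forest: p·4 + (1−p)·(-5) = 9p - 5
  -9p + 3 = 9p - 5  ⇒  -18p = -8  ⇒  p = 4/9.
The prey's mix must leave the predator indifferent between hunt Forest and hunt Meadow.
  the predator's payoff from hunt Forest: q·6 + (1−q)·(-4) = 10q - 4
  the predator's payoff from hunt Meadow: q·(-3) + (1−q)·5 = -8q + 5
  10q - 4 = -8q + 5  ⇒  18q = 9  ⇒  q = 1/2.

p = 4/9, q = 1/2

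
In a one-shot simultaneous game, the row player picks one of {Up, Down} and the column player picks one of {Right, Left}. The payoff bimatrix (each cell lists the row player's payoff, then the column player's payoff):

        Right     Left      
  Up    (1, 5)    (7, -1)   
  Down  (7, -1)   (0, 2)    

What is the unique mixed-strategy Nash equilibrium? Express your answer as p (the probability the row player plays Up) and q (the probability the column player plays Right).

p = 1/3, q = 7/13

In a mixed equilibrium the column player is indifferent between Right and Left; this condition fixes p.
  the column player's payoff from Right: p·5 + (1−p)·(-1) = 6p - 1
  the column player's payoff from Left: p·(-1) + (1−p)·2 = -3p + 2
  6p - 1 = -3p + 2  ⇒  9p = 3  ⇒  p = 1/3.
The row player's indifference between Up and Down determines the column player's mixing probability q:
  the row player's payoff from Up: q·1 + (1−q)·7 = -6q + 7
  the row player's payoff from Down: q·7 + (1−q)·0 = 7q
  -6q + 7 = 7q  ⇒  -13q = -7  ⇒  q = 7/13.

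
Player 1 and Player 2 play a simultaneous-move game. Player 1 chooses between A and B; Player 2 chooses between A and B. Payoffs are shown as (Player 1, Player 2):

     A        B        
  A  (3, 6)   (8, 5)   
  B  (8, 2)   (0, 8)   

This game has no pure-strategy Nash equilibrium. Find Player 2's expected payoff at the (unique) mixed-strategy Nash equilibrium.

38/7

Player 1's mix must leave Player 2 indifferent between A and B.
  Player 2's payoff to A: p·6 + (1−p)·2 = 4p + 2
  Player 2's payoff to B: p·5 + (1−p)·8 = -3p + 8
  4p + 2 = -3p + 8  ⇒  7p = 6  ⇒  p = 6/7.
At equilibrium Player 2 is indifferent across columns, so Player 2's payoff equals the payoff from A: (6/7)·6 + (1/7)·2 = 38/7.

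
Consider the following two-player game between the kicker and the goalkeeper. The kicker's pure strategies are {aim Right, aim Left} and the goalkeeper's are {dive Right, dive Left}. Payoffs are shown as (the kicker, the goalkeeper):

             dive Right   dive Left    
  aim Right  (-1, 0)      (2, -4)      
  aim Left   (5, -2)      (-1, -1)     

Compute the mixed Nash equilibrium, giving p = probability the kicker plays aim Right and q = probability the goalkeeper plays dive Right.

p = 1/5, q = 1/3

The goalkeeper's indifference between dive Right and dive Left determines the kicker's mixing probability p:
  the goalkeeper's expected payoff from dive Right: p·0 + (1−p)·(-2) = 2p - 2
  the goalkeeper's expected payoff from dive Left: p·(-4) + (1−p)·(-1) = -3p - 1
  2p - 2 = -3p - 1  ⇒  5p = 1  ⇒  p = 1/5.
For the kicker to be willing to mix, the kicker must be indifferent between aim Right and aim Left, which pins down the goalkeeper's mix.
  the kicker's payoff from aim Right: q·(-1) + (1−q)·2 = -3q + 2
  the kicker's payoff from aim Left: q·5 + (1−q)·(-1) = 6q - 1
  -3q + 2 = 6q - 1  ⇒  -9q = -3  ⇒  q = 1/3.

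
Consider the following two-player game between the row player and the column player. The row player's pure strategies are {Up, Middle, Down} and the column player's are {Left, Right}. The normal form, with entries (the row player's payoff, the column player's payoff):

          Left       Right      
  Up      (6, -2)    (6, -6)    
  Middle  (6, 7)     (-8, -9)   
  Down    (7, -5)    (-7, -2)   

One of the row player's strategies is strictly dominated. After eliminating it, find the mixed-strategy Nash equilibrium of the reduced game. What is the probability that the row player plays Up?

p = 3/7

The row player's strategy Middle is strictly dominated by Down: 7 > 6 and -7 > -8. Eliminate Middle.
The row player's mix must leave the column player indifferent between Left and Right.
  the column player's payoff to Left: p·(-2) + (1−p)·(-5) = 3p - 5
  the column player's payoff to Right: p·(-6) + (1−p)·(-2) = -4p - 2
  3p - 5 = -4p - 2  ⇒  7p = 3  ⇒  p = 3/7.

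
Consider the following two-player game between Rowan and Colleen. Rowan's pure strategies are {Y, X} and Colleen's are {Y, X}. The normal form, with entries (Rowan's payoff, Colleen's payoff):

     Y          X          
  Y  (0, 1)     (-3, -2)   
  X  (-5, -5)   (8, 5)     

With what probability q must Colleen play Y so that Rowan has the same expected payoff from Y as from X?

q = 11/16

Colleen's mix must leave Rowan indifferent between Y and X.
  Rowan's payoff to Y: q·0 + (1−q)·(-3) = 3q - 3
  Rowan's payoff to X: q·(-5) + (1−q)·8 = -13q + 8
  3q - 3 = -13q + 8  ⇒  16q = 11  ⇒  q = 11/16.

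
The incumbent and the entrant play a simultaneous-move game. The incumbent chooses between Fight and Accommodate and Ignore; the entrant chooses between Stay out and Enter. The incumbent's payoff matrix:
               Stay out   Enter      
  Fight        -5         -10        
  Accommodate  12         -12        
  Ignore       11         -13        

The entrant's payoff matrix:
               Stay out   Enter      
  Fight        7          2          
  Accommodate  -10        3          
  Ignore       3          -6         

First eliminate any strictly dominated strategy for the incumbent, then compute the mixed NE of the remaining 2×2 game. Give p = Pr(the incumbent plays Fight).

p = 13/18

The incumbent's strategy Ignore is strictly dominated by Accommodate: 12 > 11 and -12 > -13. Eliminate Ignore.
For the entrant to be willing to mix, the entrant must be indifferent between Stay out and Enter, which pins down the incumbent's mix.
  the entrant's expected payoff from Stay out: p·7 + (1−p)·(-10) = 17p - 10
  the entrant's expected payoff from Enter: p·2 + (1−p)·3 = -p + 3
  17p - 10 = -p + 3  ⇒  18p = 13  ⇒  p = 13/18.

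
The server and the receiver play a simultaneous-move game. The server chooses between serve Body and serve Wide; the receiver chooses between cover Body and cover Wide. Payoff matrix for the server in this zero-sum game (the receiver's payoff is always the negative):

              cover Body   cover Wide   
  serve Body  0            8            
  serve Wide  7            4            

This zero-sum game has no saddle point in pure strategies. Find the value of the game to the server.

In a mixed equilibrium the server is indifferent between serve Body and serve Wide; this condition fixes q.
  the server's payoff from serve Body: q·0 + (1−q)·8 = -8q + 8
  the server's payoff from serve Wide: q·7 + (1−q)·4 = 3q + 4
  -8q + 8 = 3q + 4  ⇒  -11q = -4  ⇒  q = 4/11.
The value is the server's expected payoff against this mix (using serve Body): (4/11)·0 + (7/11)·8 = 56/11.

v = 56/11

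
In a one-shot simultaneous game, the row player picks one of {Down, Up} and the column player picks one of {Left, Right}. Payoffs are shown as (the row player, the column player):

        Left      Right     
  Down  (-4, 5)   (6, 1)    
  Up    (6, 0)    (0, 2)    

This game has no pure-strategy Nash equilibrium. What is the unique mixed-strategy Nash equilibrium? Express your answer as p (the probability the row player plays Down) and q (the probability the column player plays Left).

The column player's indifference between Left and Right determines the row player's mixing probability p:
  the column player's payoff from Left: p·5 + (1−p)·0 = 5p
  the column player's payoff from Right: p·1 + (1−p)·2 = -p + 2
  5p = -p + 2  ⇒  6p = 2  ⇒  p = 1/3.
The row player's indifference between Down and Up determines the column player's mixing probability q:
  the row player's payoff to Down: q·(-4) + (1−q)·6 = -10q + 6
  the row player's payoff to Up: q·6 + (1−q)·0 = 6q
  -10q + 6 = 6q  ⇒  -16q = -6  ⇒  q = 3/8.

p = 1/3, q = 3/8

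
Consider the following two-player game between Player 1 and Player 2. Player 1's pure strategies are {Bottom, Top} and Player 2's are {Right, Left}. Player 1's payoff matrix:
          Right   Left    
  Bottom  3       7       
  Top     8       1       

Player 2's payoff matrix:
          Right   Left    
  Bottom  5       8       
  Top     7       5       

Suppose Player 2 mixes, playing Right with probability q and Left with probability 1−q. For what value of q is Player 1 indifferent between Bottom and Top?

q = 6/11

Player 1's indifference between Bottom and Top determines Player 2's mixing probability q:
  Player 1's payoff to Bottom: q·3 + (1−q)·7 = -4q + 7
  Player 1's payoff to Top: q·8 + (1−q)·1 = 7q + 1
  -4q + 7 = 7q + 1  ⇒  -11q = -6  ⇒  q = 6/11.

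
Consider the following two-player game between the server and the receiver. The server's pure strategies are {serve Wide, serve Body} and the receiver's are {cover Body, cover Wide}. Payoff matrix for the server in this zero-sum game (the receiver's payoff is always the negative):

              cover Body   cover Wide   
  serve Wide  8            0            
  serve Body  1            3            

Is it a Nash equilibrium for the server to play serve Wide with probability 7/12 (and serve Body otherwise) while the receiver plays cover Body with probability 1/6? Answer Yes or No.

Given the server's mix p = 7/12, the receiver's payoff from cover Body is -61/12 but from cover Wide is -5/4. The receiver strictly prefers cover Wide, so the receiver would not mix.
So the proposed profile is not a Nash equilibrium.

No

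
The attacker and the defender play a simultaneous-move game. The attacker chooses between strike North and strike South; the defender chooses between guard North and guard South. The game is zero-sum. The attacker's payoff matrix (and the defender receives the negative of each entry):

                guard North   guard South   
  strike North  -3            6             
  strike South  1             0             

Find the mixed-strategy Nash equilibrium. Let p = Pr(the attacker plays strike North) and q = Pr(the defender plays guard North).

The attacker's mix must leave the defender indifferent between guard North and guard South.
  the defender's expected payoff from guard North: p·3 + (1−p)·(-1) = 4p - 1
  the defender's expected payoff from guard South: p·(-6) + (1−p)·0 = -6p
  4p - 1 = -6p  ⇒  10p = 1  ⇒  p = 1/10.
The defender's mix must leave the attacker indifferent between strike North and strike South.
  the attacker's payoff from strike North: q·(-3) + (1−q)·6 = -9q + 6
  the attacker's payoff from strike South: q·1 + (1−q)·0 = q
  -9q + 6 = q  ⇒  -10q = -6  ⇒  q = 3/5.

p = 1/10, q = 3/5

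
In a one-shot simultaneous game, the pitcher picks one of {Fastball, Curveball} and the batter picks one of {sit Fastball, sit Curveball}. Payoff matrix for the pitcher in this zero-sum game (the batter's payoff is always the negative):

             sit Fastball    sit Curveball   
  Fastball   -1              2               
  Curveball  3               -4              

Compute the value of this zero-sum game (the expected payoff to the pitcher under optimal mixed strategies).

v = 1/5

The batter's mix must leave the pitcher indifferent between Fastball and Curveball.
  the pitcher's expected payoff from Fastball: q·(-1) + (1−q)·2 = -3q + 2
  the pitcher's expected payoff from Curveball: q·3 + (1−q)·(-4) = 7q - 4
  -3q + 2 = 7q - 4  ⇒  -10q = -6  ⇒  q = 3/5.
The value is the pitcher's expected payoff against this mix (using Fastball): (3/5)·(-1) + (2/5)·2 = 1/5.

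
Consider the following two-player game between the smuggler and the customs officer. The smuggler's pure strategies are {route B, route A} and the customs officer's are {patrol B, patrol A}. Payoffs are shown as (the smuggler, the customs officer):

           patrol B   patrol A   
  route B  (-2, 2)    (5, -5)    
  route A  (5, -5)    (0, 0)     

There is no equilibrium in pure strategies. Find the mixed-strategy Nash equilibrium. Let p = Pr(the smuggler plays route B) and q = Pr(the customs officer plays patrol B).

The customs officer's indifference between patrol B and patrol A determines the smuggler's mixing probability p:
  the customs officer's expected payoff from patrol B: p·2 + (1−p)·(-5) = 7p - 5
  the customs officer's expected payoff from patrol A: p·(-5) + (1−p)·0 = -5p
  7p - 5 = -5p  ⇒  12p = 5  ⇒  p = 5/12.
In a mixed equilibrium the smuggler is indifferent between route B and route A; this condition fixes q.
  the smuggler's payoff to route B: q·(-2) + (1−q)·5 = -7q + 5
  the smuggler's payoff to route A: q·5 + (1−q)·0 = 5q
  -7q + 5 = 5q  ⇒  -12q = -5  ⇒  q = 5/12.

p = 5/12, q = 5/12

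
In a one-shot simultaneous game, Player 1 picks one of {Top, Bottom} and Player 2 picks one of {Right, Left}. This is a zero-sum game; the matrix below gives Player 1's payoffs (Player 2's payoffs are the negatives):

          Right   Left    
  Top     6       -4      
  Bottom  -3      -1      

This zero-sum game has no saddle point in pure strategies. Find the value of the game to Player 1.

In a mixed equilibrium Player 1 is indifferent between Top and Bottom; this condition fixes q.
  Player 1's payoff to Top: q·6 + (1−q)·(-4) = 10q - 4
  Player 1's payoff to Bottom: q·(-3) + (1−q)·(-1) = -2q - 1
  10q - 4 = -2q - 1  ⇒  12q = 3  ⇒  q = 1/4.
The value is Player 1's expected payoff against this mix (using Top): (1/4)·6 + (3/4)·(-4) = -3/2.

v = -3/2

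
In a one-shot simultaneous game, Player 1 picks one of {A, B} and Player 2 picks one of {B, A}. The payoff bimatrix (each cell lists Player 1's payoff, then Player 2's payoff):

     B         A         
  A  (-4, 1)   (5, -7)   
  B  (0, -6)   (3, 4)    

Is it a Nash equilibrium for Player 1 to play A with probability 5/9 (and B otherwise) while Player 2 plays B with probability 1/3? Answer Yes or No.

Check Player 2's indifference given Player 1's mix p = 5/9:
  payoff from B = -19/9; payoff from A = -19/9 — equal.
Check Player 1's indifference given Player 2's mix q = 1/3:
  payoff from A = 2; payoff from B = 2 — equal.
Both players are indifferent, so neither can profitably deviate.

Yes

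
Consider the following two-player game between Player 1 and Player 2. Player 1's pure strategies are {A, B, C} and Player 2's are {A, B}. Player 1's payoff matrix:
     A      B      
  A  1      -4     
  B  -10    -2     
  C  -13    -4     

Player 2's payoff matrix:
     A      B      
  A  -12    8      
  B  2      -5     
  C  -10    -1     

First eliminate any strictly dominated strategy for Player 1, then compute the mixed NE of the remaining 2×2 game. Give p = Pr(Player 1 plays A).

p = 7/27

Player 1's strategy C is strictly dominated by B: -10 > -13 and -2 > -4. Eliminate C.
Player 2's indifference between A and B determines Player 1's mixing probability p:
  Player 2's payoff to A: p·(-12) + (1−p)·2 = -14p + 2
  Player 2's payoff to B: p·8 + (1−p)·(-5) = 13p - 5
  -14p + 2 = 13p - 5  ⇒  -27p = -7  ⇒  p = 7/27.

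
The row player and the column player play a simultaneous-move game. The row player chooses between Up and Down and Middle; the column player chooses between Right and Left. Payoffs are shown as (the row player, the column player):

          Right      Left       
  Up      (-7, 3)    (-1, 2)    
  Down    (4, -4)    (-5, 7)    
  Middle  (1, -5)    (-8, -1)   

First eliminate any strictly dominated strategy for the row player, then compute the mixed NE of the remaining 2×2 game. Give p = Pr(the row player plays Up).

The row player's strategy Middle is strictly dominated by Down: 4 > 1 and -5 > -8. Eliminate Middle.
The column player's indifference between Right and Left determines the row player's mixing probability p:
  the column player's expected payoff from Right: p·3 + (1−p)·(-4) = 7p - 4
  the column player's expected payoff from Left: p·2 + (1−p)·7 = -5p + 7
  7p - 4 = -5p + 7  ⇒  12p = 11  ⇒  p = 11/12.

p = 11/12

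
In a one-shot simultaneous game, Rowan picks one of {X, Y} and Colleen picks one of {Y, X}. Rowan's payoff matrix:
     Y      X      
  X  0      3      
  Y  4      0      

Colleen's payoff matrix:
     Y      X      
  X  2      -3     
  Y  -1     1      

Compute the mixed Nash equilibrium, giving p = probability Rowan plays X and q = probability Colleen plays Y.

In a mixed equilibrium Colleen is indifferent between Y and X; this condition fixes p.
  Colleen's payoff to Y: p·2 + (1−p)·(-1) = 3p - 1
  Colleen's payoff to X: p·(-3) + (1−p)·1 = -4p + 1
  3p - 1 = -4p + 1  ⇒  7p = 2  ⇒  p = 2/7.
For Rowan to be willing to mix, Rowan must be indifferent between X and Y, which pins down Colleen's mix.
  Rowan's payoff from X: q·0 + (1−q)·3 = -3q + 3
  Rowan's payoff from Y: q·4 + (1−q)·0 = 4q
  -3q + 3 = 4q  ⇒  -7q = -3  ⇒  q = 3/7.

p = 2/7, q = 3/7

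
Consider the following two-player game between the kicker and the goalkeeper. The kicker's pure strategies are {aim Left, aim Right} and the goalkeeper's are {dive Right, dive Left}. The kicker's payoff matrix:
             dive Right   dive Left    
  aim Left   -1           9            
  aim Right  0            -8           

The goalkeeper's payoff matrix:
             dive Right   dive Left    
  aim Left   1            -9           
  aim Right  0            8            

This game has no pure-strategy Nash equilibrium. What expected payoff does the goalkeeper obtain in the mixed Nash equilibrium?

4/9

Set the goalkeeper's expected payoff from dive Right equal to that from dive Left:
  the goalkeeper's expected payoff from dive Right: p·1 + (1−p)·0 = p
  the goalkeeper's expected payoff from dive Left: p·(-9) + (1−p)·8 = -17p + 8
  p = -17p + 8  ⇒  18p = 8  ⇒  p = 4/9.
At equilibrium the goalkeeper is indifferent across columns, so the goalkeeper's payoff equals the payoff from dive Right: (4/9)·1 + (5/9)·0 = 4/9.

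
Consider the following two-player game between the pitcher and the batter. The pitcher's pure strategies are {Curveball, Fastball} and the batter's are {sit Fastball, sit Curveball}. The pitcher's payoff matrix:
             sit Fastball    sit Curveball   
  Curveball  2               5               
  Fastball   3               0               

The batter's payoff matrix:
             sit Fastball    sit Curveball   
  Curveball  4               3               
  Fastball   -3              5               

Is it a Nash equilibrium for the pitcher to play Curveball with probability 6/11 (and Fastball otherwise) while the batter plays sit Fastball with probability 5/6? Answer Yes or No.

No

Given the pitcher's mix p = 6/11, the batter's payoff from sit Fastball is 9/11 but from sit Curveball is 43/11. The batter strictly prefers sit Curveball, so the batter would not mix.
So the proposed profile is not a Nash equilibrium.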